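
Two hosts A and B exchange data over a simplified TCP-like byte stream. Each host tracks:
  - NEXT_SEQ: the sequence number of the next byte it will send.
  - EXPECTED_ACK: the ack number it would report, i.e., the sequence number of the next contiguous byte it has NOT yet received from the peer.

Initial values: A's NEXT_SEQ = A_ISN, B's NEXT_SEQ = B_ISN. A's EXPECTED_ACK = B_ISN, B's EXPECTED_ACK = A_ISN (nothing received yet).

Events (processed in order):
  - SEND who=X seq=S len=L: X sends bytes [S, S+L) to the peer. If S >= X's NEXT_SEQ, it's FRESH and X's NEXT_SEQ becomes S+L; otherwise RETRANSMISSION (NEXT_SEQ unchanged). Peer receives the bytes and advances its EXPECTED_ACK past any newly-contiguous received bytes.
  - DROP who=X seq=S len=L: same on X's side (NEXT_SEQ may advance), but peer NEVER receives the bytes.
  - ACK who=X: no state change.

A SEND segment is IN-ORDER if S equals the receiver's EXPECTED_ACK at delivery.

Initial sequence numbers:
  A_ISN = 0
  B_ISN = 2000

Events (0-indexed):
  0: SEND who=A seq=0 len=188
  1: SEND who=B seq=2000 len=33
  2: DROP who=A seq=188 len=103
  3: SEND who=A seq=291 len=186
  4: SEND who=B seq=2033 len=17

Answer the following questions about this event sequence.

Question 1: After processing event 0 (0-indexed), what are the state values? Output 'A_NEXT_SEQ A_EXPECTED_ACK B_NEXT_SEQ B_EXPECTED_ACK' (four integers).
After event 0: A_seq=188 A_ack=2000 B_seq=2000 B_ack=188

188 2000 2000 188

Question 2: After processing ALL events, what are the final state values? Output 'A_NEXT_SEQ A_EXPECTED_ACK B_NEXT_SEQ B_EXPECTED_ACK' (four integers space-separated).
After event 0: A_seq=188 A_ack=2000 B_seq=2000 B_ack=188
After event 1: A_seq=188 A_ack=2033 B_seq=2033 B_ack=188
After event 2: A_seq=291 A_ack=2033 B_seq=2033 B_ack=188
After event 3: A_seq=477 A_ack=2033 B_seq=2033 B_ack=188
After event 4: A_seq=477 A_ack=2050 B_seq=2050 B_ack=188

Answer: 477 2050 2050 188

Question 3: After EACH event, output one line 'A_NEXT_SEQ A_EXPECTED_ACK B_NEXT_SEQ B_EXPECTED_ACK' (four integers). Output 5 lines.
188 2000 2000 188
188 2033 2033 188
291 2033 2033 188
477 2033 2033 188
477 2050 2050 188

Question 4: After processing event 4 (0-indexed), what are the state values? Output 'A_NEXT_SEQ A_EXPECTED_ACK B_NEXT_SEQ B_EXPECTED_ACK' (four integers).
After event 0: A_seq=188 A_ack=2000 B_seq=2000 B_ack=188
After event 1: A_seq=188 A_ack=2033 B_seq=2033 B_ack=188
After event 2: A_seq=291 A_ack=2033 B_seq=2033 B_ack=188
After event 3: A_seq=477 A_ack=2033 B_seq=2033 B_ack=188
After event 4: A_seq=477 A_ack=2050 B_seq=2050 B_ack=188

477 2050 2050 188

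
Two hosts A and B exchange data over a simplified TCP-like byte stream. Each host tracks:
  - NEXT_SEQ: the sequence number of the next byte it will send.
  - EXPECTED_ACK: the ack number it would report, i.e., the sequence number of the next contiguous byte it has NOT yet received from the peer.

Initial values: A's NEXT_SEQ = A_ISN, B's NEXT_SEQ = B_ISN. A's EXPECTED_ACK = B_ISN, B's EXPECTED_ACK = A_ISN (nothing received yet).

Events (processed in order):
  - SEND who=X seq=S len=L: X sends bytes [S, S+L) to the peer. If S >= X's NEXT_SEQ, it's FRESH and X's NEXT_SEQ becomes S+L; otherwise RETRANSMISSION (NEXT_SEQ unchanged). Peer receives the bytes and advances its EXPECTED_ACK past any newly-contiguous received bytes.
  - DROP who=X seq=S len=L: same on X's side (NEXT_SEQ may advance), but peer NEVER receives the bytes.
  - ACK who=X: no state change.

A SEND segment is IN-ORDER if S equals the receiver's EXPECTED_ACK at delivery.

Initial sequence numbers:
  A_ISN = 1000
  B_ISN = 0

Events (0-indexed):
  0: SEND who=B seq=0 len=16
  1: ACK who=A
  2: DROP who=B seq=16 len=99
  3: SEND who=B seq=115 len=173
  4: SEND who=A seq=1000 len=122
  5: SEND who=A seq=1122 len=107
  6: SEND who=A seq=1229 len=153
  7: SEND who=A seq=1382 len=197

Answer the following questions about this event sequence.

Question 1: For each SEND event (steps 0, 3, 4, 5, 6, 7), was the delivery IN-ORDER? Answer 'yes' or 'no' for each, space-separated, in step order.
Step 0: SEND seq=0 -> in-order
Step 3: SEND seq=115 -> out-of-order
Step 4: SEND seq=1000 -> in-order
Step 5: SEND seq=1122 -> in-order
Step 6: SEND seq=1229 -> in-order
Step 7: SEND seq=1382 -> in-order

Answer: yes no yes yes yes yes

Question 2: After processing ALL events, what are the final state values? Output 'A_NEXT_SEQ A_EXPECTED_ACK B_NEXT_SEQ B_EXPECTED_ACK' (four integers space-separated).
Answer: 1579 16 288 1579

Derivation:
After event 0: A_seq=1000 A_ack=16 B_seq=16 B_ack=1000
After event 1: A_seq=1000 A_ack=16 B_seq=16 B_ack=1000
After event 2: A_seq=1000 A_ack=16 B_seq=115 B_ack=1000
After event 3: A_seq=1000 A_ack=16 B_seq=288 B_ack=1000
After event 4: A_seq=1122 A_ack=16 B_seq=288 B_ack=1122
After event 5: A_seq=1229 A_ack=16 B_seq=288 B_ack=1229
After event 6: A_seq=1382 A_ack=16 B_seq=288 B_ack=1382
After event 7: A_seq=1579 A_ack=16 B_seq=288 B_ack=1579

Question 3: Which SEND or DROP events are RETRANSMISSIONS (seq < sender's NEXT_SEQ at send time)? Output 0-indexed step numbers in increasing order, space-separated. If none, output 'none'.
Step 0: SEND seq=0 -> fresh
Step 2: DROP seq=16 -> fresh
Step 3: SEND seq=115 -> fresh
Step 4: SEND seq=1000 -> fresh
Step 5: SEND seq=1122 -> fresh
Step 6: SEND seq=1229 -> fresh
Step 7: SEND seq=1382 -> fresh

Answer: none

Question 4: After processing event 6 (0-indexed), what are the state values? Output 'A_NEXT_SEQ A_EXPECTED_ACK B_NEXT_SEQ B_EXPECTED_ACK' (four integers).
After event 0: A_seq=1000 A_ack=16 B_seq=16 B_ack=1000
After event 1: A_seq=1000 A_ack=16 B_seq=16 B_ack=1000
After event 2: A_seq=1000 A_ack=16 B_seq=115 B_ack=1000
After event 3: A_seq=1000 A_ack=16 B_seq=288 B_ack=1000
After event 4: A_seq=1122 A_ack=16 B_seq=288 B_ack=1122
After event 5: A_seq=1229 A_ack=16 B_seq=288 B_ack=1229
After event 6: A_seq=1382 A_ack=16 B_seq=288 B_ack=1382

1382 16 288 1382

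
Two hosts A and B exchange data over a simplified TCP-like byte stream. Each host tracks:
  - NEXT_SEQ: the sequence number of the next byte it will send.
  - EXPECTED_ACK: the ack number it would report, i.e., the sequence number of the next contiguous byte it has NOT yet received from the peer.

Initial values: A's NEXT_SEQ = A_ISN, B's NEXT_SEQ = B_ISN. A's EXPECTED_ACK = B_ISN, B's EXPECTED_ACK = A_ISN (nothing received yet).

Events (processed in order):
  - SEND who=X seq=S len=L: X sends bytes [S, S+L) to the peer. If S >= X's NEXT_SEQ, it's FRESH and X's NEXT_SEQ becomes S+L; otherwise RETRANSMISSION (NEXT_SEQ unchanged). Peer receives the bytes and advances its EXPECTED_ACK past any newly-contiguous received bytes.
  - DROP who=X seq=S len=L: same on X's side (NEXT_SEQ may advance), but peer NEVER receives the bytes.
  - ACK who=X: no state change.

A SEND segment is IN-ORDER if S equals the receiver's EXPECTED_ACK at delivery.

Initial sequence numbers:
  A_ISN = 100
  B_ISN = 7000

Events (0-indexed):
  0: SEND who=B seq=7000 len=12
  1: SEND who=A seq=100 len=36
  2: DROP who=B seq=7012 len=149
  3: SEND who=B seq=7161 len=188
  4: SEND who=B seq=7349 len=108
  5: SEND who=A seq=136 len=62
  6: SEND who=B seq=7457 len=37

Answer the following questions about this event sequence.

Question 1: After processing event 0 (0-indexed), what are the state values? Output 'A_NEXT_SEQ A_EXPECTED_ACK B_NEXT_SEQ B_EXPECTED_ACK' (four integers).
After event 0: A_seq=100 A_ack=7012 B_seq=7012 B_ack=100

100 7012 7012 100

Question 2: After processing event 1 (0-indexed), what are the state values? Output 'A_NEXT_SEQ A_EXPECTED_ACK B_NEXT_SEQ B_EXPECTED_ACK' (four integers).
After event 0: A_seq=100 A_ack=7012 B_seq=7012 B_ack=100
After event 1: A_seq=136 A_ack=7012 B_seq=7012 B_ack=136

136 7012 7012 136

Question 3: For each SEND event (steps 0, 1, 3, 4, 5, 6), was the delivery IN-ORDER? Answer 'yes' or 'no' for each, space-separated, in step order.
Step 0: SEND seq=7000 -> in-order
Step 1: SEND seq=100 -> in-order
Step 3: SEND seq=7161 -> out-of-order
Step 4: SEND seq=7349 -> out-of-order
Step 5: SEND seq=136 -> in-order
Step 6: SEND seq=7457 -> out-of-order

Answer: yes yes no no yes no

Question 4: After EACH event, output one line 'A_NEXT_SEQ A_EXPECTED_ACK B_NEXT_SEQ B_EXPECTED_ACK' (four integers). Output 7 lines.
100 7012 7012 100
136 7012 7012 136
136 7012 7161 136
136 7012 7349 136
136 7012 7457 136
198 7012 7457 198
198 7012 7494 198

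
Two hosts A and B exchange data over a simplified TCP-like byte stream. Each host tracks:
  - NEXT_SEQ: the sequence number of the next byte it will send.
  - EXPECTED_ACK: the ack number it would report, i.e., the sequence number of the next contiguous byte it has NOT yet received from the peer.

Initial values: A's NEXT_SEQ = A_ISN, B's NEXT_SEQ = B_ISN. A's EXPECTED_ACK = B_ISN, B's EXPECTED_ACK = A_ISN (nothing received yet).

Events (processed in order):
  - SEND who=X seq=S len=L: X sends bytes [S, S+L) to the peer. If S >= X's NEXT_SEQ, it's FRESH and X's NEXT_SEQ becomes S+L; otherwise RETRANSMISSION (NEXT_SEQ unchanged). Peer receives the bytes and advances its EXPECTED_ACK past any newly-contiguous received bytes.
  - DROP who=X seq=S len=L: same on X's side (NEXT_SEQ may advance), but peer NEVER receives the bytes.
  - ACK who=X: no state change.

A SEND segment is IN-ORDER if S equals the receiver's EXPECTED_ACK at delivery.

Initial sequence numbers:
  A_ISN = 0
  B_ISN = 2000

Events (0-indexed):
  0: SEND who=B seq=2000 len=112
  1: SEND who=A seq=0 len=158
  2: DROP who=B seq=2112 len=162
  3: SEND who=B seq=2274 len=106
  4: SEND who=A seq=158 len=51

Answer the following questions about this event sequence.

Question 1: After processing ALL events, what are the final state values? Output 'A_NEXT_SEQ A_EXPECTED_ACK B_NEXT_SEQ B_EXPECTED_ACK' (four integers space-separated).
After event 0: A_seq=0 A_ack=2112 B_seq=2112 B_ack=0
After event 1: A_seq=158 A_ack=2112 B_seq=2112 B_ack=158
After event 2: A_seq=158 A_ack=2112 B_seq=2274 B_ack=158
After event 3: A_seq=158 A_ack=2112 B_seq=2380 B_ack=158
After event 4: A_seq=209 A_ack=2112 B_seq=2380 B_ack=209

Answer: 209 2112 2380 209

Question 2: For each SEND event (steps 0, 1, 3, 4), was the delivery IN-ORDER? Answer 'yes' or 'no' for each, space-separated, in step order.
Answer: yes yes no yes

Derivation:
Step 0: SEND seq=2000 -> in-order
Step 1: SEND seq=0 -> in-order
Step 3: SEND seq=2274 -> out-of-order
Step 4: SEND seq=158 -> in-order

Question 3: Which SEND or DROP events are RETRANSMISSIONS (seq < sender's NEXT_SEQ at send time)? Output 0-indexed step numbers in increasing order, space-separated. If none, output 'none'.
Answer: none

Derivation:
Step 0: SEND seq=2000 -> fresh
Step 1: SEND seq=0 -> fresh
Step 2: DROP seq=2112 -> fresh
Step 3: SEND seq=2274 -> fresh
Step 4: SEND seq=158 -> fresh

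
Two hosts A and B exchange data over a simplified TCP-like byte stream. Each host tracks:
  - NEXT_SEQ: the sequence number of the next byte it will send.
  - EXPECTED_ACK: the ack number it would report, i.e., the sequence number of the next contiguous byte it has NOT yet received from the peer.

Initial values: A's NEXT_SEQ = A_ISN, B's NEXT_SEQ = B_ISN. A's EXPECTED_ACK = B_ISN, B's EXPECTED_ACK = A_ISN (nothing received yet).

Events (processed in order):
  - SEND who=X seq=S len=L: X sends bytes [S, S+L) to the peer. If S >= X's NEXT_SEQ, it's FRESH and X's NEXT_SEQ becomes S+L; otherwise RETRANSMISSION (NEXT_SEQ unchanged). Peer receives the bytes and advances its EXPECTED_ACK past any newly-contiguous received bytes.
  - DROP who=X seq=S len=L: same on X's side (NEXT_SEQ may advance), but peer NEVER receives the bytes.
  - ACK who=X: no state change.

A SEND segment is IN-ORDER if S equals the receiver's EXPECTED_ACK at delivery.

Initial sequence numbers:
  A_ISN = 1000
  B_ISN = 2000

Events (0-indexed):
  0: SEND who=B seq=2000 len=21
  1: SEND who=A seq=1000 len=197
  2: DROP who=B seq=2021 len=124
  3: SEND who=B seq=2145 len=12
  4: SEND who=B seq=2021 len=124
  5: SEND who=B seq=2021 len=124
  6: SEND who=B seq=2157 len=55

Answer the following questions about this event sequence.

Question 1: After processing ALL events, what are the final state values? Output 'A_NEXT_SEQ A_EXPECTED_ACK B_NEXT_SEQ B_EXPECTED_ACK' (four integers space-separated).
After event 0: A_seq=1000 A_ack=2021 B_seq=2021 B_ack=1000
After event 1: A_seq=1197 A_ack=2021 B_seq=2021 B_ack=1197
After event 2: A_seq=1197 A_ack=2021 B_seq=2145 B_ack=1197
After event 3: A_seq=1197 A_ack=2021 B_seq=2157 B_ack=1197
After event 4: A_seq=1197 A_ack=2157 B_seq=2157 B_ack=1197
After event 5: A_seq=1197 A_ack=2157 B_seq=2157 B_ack=1197
After event 6: A_seq=1197 A_ack=2212 B_seq=2212 B_ack=1197

Answer: 1197 2212 2212 1197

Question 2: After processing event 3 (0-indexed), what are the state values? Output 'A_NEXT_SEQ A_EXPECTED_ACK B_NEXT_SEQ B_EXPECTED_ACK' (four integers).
After event 0: A_seq=1000 A_ack=2021 B_seq=2021 B_ack=1000
After event 1: A_seq=1197 A_ack=2021 B_seq=2021 B_ack=1197
After event 2: A_seq=1197 A_ack=2021 B_seq=2145 B_ack=1197
After event 3: A_seq=1197 A_ack=2021 B_seq=2157 B_ack=1197

1197 2021 2157 1197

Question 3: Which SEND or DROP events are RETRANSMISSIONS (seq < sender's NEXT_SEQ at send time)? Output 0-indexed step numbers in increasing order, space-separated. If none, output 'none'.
Answer: 4 5

Derivation:
Step 0: SEND seq=2000 -> fresh
Step 1: SEND seq=1000 -> fresh
Step 2: DROP seq=2021 -> fresh
Step 3: SEND seq=2145 -> fresh
Step 4: SEND seq=2021 -> retransmit
Step 5: SEND seq=2021 -> retransmit
Step 6: SEND seq=2157 -> fresh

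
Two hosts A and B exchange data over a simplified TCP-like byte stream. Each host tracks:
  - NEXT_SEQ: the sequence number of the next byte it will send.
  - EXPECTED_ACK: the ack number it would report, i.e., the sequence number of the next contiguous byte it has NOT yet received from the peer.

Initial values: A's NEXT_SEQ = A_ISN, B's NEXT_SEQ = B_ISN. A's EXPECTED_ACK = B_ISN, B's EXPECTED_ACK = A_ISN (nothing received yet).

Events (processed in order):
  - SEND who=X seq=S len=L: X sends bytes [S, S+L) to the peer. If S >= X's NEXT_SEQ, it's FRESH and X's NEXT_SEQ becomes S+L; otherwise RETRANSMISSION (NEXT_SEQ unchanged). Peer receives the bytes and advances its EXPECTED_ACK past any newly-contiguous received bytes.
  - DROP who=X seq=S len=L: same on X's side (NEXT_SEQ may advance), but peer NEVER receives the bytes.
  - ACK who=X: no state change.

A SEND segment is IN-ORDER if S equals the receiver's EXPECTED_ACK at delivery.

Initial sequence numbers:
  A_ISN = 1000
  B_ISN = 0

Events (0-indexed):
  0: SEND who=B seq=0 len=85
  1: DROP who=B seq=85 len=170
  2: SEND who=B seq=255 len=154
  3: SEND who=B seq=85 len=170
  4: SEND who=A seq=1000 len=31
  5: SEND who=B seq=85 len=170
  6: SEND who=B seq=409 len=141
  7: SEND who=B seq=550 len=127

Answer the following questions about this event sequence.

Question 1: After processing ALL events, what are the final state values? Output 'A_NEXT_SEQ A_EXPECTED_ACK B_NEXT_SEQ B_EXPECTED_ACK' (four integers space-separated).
After event 0: A_seq=1000 A_ack=85 B_seq=85 B_ack=1000
After event 1: A_seq=1000 A_ack=85 B_seq=255 B_ack=1000
After event 2: A_seq=1000 A_ack=85 B_seq=409 B_ack=1000
After event 3: A_seq=1000 A_ack=409 B_seq=409 B_ack=1000
After event 4: A_seq=1031 A_ack=409 B_seq=409 B_ack=1031
After event 5: A_seq=1031 A_ack=409 B_seq=409 B_ack=1031
After event 6: A_seq=1031 A_ack=550 B_seq=550 B_ack=1031
After event 7: A_seq=1031 A_ack=677 B_seq=677 B_ack=1031

Answer: 1031 677 677 1031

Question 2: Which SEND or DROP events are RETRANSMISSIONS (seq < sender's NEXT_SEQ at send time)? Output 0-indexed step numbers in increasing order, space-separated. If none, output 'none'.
Step 0: SEND seq=0 -> fresh
Step 1: DROP seq=85 -> fresh
Step 2: SEND seq=255 -> fresh
Step 3: SEND seq=85 -> retransmit
Step 4: SEND seq=1000 -> fresh
Step 5: SEND seq=85 -> retransmit
Step 6: SEND seq=409 -> fresh
Step 7: SEND seq=550 -> fresh

Answer: 3 5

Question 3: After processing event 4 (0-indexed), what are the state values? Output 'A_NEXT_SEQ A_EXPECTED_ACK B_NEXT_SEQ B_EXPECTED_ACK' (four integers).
After event 0: A_seq=1000 A_ack=85 B_seq=85 B_ack=1000
After event 1: A_seq=1000 A_ack=85 B_seq=255 B_ack=1000
After event 2: A_seq=1000 A_ack=85 B_seq=409 B_ack=1000
After event 3: A_seq=1000 A_ack=409 B_seq=409 B_ack=1000
After event 4: A_seq=1031 A_ack=409 B_seq=409 B_ack=1031

1031 409 409 1031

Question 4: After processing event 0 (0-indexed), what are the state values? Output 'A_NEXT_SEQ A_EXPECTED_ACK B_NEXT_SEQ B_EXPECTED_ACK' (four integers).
After event 0: A_seq=1000 A_ack=85 B_seq=85 B_ack=1000

1000 85 85 1000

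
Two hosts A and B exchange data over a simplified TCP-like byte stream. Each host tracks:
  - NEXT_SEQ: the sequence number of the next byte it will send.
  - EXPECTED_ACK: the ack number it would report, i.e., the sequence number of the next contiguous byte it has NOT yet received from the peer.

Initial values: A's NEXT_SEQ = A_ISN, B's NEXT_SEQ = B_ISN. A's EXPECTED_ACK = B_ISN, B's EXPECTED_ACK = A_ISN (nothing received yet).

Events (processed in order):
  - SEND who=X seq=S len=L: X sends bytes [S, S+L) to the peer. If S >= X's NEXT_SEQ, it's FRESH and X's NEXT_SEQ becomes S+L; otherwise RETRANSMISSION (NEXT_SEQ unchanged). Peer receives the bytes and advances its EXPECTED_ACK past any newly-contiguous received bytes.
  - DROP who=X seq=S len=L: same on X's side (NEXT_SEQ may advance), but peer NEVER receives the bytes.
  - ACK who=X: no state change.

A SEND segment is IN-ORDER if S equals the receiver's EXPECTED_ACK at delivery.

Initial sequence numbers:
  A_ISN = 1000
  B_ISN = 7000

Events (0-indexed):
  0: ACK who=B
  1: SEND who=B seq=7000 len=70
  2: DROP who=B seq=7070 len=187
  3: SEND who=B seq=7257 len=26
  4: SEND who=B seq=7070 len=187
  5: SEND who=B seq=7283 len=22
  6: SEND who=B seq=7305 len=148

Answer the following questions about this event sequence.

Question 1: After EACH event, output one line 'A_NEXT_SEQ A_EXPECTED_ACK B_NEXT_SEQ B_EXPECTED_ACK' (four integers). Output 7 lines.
1000 7000 7000 1000
1000 7070 7070 1000
1000 7070 7257 1000
1000 7070 7283 1000
1000 7283 7283 1000
1000 7305 7305 1000
1000 7453 7453 1000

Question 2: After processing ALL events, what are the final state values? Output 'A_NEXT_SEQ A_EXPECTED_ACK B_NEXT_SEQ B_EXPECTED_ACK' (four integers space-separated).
After event 0: A_seq=1000 A_ack=7000 B_seq=7000 B_ack=1000
After event 1: A_seq=1000 A_ack=7070 B_seq=7070 B_ack=1000
After event 2: A_seq=1000 A_ack=7070 B_seq=7257 B_ack=1000
After event 3: A_seq=1000 A_ack=7070 B_seq=7283 B_ack=1000
After event 4: A_seq=1000 A_ack=7283 B_seq=7283 B_ack=1000
After event 5: A_seq=1000 A_ack=7305 B_seq=7305 B_ack=1000
After event 6: A_seq=1000 A_ack=7453 B_seq=7453 B_ack=1000

Answer: 1000 7453 7453 1000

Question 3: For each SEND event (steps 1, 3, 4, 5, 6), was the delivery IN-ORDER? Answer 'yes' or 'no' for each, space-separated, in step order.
Step 1: SEND seq=7000 -> in-order
Step 3: SEND seq=7257 -> out-of-order
Step 4: SEND seq=7070 -> in-order
Step 5: SEND seq=7283 -> in-order
Step 6: SEND seq=7305 -> in-order

Answer: yes no yes yes yes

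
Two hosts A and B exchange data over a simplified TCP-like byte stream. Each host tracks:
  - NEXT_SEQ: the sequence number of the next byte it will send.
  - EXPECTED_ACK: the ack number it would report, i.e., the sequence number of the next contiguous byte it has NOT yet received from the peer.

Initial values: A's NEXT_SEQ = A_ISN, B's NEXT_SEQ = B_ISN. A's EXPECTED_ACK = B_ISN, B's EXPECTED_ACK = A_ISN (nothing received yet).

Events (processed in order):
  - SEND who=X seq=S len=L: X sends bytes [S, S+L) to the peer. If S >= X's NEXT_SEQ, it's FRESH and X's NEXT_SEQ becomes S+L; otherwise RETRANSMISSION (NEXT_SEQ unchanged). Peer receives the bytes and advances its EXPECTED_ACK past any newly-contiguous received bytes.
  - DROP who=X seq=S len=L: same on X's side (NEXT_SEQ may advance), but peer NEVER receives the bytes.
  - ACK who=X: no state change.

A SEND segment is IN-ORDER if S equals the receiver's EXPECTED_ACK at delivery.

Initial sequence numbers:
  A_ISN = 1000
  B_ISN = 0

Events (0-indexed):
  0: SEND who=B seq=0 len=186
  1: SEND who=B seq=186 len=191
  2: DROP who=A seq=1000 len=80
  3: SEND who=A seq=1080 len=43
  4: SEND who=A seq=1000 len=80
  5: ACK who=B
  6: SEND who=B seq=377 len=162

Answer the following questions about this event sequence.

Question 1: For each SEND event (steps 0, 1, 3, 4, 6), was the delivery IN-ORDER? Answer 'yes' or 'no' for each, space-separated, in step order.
Answer: yes yes no yes yes

Derivation:
Step 0: SEND seq=0 -> in-order
Step 1: SEND seq=186 -> in-order
Step 3: SEND seq=1080 -> out-of-order
Step 4: SEND seq=1000 -> in-order
Step 6: SEND seq=377 -> in-order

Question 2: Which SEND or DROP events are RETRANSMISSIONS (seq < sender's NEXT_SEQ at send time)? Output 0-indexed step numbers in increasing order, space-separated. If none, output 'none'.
Step 0: SEND seq=0 -> fresh
Step 1: SEND seq=186 -> fresh
Step 2: DROP seq=1000 -> fresh
Step 3: SEND seq=1080 -> fresh
Step 4: SEND seq=1000 -> retransmit
Step 6: SEND seq=377 -> fresh

Answer: 4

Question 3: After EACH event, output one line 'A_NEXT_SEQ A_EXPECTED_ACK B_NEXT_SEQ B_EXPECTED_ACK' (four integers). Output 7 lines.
1000 186 186 1000
1000 377 377 1000
1080 377 377 1000
1123 377 377 1000
1123 377 377 1123
1123 377 377 1123
1123 539 539 1123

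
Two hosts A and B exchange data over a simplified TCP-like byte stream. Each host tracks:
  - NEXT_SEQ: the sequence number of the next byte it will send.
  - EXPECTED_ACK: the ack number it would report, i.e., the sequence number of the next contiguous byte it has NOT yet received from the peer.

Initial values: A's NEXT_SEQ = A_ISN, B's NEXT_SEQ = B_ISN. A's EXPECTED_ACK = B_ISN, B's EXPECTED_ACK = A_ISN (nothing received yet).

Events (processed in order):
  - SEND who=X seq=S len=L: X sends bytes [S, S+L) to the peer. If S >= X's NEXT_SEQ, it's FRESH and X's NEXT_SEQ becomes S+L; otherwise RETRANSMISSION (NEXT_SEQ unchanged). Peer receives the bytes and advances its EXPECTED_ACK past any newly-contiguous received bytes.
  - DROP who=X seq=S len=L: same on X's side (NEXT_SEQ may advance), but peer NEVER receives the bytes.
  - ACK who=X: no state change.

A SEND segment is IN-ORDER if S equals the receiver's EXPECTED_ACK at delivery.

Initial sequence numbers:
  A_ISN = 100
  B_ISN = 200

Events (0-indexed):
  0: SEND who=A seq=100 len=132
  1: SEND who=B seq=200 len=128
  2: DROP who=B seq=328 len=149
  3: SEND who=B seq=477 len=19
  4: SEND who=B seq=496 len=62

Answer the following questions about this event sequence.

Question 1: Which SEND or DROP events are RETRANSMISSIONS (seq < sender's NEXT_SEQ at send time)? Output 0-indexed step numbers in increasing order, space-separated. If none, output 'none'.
Step 0: SEND seq=100 -> fresh
Step 1: SEND seq=200 -> fresh
Step 2: DROP seq=328 -> fresh
Step 3: SEND seq=477 -> fresh
Step 4: SEND seq=496 -> fresh

Answer: none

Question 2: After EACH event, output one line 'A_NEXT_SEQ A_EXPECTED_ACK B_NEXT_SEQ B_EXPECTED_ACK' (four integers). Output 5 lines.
232 200 200 232
232 328 328 232
232 328 477 232
232 328 496 232
232 328 558 232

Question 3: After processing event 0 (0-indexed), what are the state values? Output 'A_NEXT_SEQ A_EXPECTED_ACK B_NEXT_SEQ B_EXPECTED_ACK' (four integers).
After event 0: A_seq=232 A_ack=200 B_seq=200 B_ack=232

232 200 200 232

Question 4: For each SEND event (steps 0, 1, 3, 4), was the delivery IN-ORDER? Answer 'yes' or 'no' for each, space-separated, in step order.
Answer: yes yes no no

Derivation:
Step 0: SEND seq=100 -> in-order
Step 1: SEND seq=200 -> in-order
Step 3: SEND seq=477 -> out-of-order
Step 4: SEND seq=496 -> out-of-order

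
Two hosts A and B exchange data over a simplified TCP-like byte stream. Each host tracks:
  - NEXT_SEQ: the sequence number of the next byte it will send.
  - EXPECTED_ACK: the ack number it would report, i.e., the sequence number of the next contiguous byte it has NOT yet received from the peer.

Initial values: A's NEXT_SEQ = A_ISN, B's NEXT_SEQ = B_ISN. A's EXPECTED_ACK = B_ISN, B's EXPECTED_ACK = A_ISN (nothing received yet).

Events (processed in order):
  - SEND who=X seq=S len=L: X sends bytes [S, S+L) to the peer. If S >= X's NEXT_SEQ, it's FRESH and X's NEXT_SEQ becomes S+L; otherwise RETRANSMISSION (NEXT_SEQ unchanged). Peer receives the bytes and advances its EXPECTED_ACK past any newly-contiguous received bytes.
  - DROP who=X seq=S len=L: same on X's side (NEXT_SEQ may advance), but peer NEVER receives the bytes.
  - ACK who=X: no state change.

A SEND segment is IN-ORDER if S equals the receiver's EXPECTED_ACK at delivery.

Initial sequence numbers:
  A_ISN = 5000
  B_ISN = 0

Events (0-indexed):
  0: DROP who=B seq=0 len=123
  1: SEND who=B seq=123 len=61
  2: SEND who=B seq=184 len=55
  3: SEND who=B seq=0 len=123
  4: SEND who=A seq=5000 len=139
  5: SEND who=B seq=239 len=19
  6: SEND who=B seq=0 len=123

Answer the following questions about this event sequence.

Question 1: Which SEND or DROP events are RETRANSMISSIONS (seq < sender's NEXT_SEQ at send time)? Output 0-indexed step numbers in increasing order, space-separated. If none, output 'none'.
Answer: 3 6

Derivation:
Step 0: DROP seq=0 -> fresh
Step 1: SEND seq=123 -> fresh
Step 2: SEND seq=184 -> fresh
Step 3: SEND seq=0 -> retransmit
Step 4: SEND seq=5000 -> fresh
Step 5: SEND seq=239 -> fresh
Step 6: SEND seq=0 -> retransmit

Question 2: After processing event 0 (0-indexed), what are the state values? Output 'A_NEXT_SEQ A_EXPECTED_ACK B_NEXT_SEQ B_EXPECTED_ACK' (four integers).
After event 0: A_seq=5000 A_ack=0 B_seq=123 B_ack=5000

5000 0 123 5000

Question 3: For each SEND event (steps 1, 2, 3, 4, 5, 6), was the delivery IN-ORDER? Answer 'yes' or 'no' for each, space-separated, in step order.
Step 1: SEND seq=123 -> out-of-order
Step 2: SEND seq=184 -> out-of-order
Step 3: SEND seq=0 -> in-order
Step 4: SEND seq=5000 -> in-order
Step 5: SEND seq=239 -> in-order
Step 6: SEND seq=0 -> out-of-order

Answer: no no yes yes yes no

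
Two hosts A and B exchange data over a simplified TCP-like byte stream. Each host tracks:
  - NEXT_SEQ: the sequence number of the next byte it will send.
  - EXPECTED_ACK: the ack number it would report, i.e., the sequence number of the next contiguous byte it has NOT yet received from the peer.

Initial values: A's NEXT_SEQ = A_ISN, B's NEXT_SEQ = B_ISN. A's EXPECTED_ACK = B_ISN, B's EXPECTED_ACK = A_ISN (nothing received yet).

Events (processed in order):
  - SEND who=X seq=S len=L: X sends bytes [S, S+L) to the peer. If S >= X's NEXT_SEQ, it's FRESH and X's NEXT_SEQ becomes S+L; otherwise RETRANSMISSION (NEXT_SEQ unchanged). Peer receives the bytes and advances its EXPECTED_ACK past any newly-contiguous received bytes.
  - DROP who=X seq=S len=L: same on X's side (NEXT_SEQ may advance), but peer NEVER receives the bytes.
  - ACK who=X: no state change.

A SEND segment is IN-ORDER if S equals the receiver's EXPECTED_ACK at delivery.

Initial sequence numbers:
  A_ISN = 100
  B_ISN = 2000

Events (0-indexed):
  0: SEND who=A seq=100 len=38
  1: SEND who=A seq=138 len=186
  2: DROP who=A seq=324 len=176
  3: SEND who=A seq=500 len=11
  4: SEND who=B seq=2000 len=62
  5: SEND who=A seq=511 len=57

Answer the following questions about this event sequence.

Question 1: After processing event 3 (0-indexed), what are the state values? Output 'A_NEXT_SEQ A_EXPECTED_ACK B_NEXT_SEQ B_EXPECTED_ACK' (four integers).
After event 0: A_seq=138 A_ack=2000 B_seq=2000 B_ack=138
After event 1: A_seq=324 A_ack=2000 B_seq=2000 B_ack=324
After event 2: A_seq=500 A_ack=2000 B_seq=2000 B_ack=324
After event 3: A_seq=511 A_ack=2000 B_seq=2000 B_ack=324

511 2000 2000 324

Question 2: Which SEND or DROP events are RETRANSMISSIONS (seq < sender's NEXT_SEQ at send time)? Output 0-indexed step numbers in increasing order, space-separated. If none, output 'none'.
Step 0: SEND seq=100 -> fresh
Step 1: SEND seq=138 -> fresh
Step 2: DROP seq=324 -> fresh
Step 3: SEND seq=500 -> fresh
Step 4: SEND seq=2000 -> fresh
Step 5: SEND seq=511 -> fresh

Answer: none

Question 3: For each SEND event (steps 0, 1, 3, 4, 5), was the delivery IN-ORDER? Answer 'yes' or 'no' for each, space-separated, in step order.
Step 0: SEND seq=100 -> in-order
Step 1: SEND seq=138 -> in-order
Step 3: SEND seq=500 -> out-of-order
Step 4: SEND seq=2000 -> in-order
Step 5: SEND seq=511 -> out-of-order

Answer: yes yes no yes no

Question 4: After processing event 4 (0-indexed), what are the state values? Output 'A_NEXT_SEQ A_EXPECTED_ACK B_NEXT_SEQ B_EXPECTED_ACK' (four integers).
After event 0: A_seq=138 A_ack=2000 B_seq=2000 B_ack=138
After event 1: A_seq=324 A_ack=2000 B_seq=2000 B_ack=324
After event 2: A_seq=500 A_ack=2000 B_seq=2000 B_ack=324
After event 3: A_seq=511 A_ack=2000 B_seq=2000 B_ack=324
After event 4: A_seq=511 A_ack=2062 B_seq=2062 B_ack=324

511 2062 2062 324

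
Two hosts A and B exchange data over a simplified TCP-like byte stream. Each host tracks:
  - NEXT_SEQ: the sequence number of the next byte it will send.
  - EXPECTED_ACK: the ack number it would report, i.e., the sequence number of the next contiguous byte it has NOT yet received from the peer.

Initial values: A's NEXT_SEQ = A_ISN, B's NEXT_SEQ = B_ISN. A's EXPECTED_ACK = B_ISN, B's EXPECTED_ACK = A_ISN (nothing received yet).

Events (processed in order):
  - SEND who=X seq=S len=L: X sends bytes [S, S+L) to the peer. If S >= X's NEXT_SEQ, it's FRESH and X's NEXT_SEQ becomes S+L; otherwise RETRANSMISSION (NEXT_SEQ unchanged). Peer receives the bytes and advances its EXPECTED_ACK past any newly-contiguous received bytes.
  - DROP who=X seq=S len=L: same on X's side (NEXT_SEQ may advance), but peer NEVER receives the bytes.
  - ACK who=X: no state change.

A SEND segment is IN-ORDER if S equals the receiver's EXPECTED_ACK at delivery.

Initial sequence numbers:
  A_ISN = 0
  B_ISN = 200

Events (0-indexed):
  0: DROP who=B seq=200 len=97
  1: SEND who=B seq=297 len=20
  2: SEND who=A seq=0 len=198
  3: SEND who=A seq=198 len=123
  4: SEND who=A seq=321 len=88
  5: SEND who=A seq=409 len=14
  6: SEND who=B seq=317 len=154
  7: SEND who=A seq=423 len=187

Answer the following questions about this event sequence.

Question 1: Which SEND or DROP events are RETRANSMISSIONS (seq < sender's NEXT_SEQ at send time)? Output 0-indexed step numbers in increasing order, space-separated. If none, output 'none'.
Answer: none

Derivation:
Step 0: DROP seq=200 -> fresh
Step 1: SEND seq=297 -> fresh
Step 2: SEND seq=0 -> fresh
Step 3: SEND seq=198 -> fresh
Step 4: SEND seq=321 -> fresh
Step 5: SEND seq=409 -> fresh
Step 6: SEND seq=317 -> fresh
Step 7: SEND seq=423 -> fresh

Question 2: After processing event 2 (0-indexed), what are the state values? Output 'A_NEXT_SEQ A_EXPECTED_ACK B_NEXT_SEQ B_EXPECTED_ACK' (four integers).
After event 0: A_seq=0 A_ack=200 B_seq=297 B_ack=0
After event 1: A_seq=0 A_ack=200 B_seq=317 B_ack=0
After event 2: A_seq=198 A_ack=200 B_seq=317 B_ack=198

198 200 317 198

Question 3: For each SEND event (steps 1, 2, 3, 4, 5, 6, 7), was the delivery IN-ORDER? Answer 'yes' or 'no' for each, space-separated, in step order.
Step 1: SEND seq=297 -> out-of-order
Step 2: SEND seq=0 -> in-order
Step 3: SEND seq=198 -> in-order
Step 4: SEND seq=321 -> in-order
Step 5: SEND seq=409 -> in-order
Step 6: SEND seq=317 -> out-of-order
Step 7: SEND seq=423 -> in-order

Answer: no yes yes yes yes no yes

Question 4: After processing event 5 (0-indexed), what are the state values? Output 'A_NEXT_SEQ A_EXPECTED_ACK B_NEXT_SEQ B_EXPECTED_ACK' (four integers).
After event 0: A_seq=0 A_ack=200 B_seq=297 B_ack=0
After event 1: A_seq=0 A_ack=200 B_seq=317 B_ack=0
After event 2: A_seq=198 A_ack=200 B_seq=317 B_ack=198
After event 3: A_seq=321 A_ack=200 B_seq=317 B_ack=321
After event 4: A_seq=409 A_ack=200 B_seq=317 B_ack=409
After event 5: A_seq=423 A_ack=200 B_seq=317 B_ack=423

423 200 317 423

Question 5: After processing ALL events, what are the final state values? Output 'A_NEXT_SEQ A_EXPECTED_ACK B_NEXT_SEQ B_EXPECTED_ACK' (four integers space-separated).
Answer: 610 200 471 610

Derivation:
After event 0: A_seq=0 A_ack=200 B_seq=297 B_ack=0
After event 1: A_seq=0 A_ack=200 B_seq=317 B_ack=0
After event 2: A_seq=198 A_ack=200 B_seq=317 B_ack=198
After event 3: A_seq=321 A_ack=200 B_seq=317 B_ack=321
After event 4: A_seq=409 A_ack=200 B_seq=317 B_ack=409
After event 5: A_seq=423 A_ack=200 B_seq=317 B_ack=423
After event 6: A_seq=423 A_ack=200 B_seq=471 B_ack=423
After event 7: A_seq=610 A_ack=200 B_seq=471 B_ack=610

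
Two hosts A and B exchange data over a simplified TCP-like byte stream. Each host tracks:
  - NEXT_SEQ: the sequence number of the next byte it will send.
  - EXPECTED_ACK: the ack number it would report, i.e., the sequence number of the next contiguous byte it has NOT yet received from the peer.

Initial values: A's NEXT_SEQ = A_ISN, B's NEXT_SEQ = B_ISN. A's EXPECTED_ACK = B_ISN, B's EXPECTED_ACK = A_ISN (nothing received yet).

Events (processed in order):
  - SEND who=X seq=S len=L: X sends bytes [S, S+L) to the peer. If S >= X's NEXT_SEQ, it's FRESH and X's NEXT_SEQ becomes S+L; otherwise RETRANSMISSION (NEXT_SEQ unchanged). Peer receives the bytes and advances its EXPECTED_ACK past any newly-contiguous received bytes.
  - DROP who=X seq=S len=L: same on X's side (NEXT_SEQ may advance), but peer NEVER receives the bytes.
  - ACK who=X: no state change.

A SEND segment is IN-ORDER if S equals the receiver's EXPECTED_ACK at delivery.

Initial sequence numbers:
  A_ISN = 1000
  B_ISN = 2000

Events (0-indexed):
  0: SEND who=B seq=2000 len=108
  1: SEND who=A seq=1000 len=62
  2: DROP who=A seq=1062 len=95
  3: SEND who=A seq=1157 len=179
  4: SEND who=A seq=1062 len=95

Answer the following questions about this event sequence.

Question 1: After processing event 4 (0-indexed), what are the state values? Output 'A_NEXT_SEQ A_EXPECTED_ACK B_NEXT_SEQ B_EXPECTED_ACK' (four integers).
After event 0: A_seq=1000 A_ack=2108 B_seq=2108 B_ack=1000
After event 1: A_seq=1062 A_ack=2108 B_seq=2108 B_ack=1062
After event 2: A_seq=1157 A_ack=2108 B_seq=2108 B_ack=1062
After event 3: A_seq=1336 A_ack=2108 B_seq=2108 B_ack=1062
After event 4: A_seq=1336 A_ack=2108 B_seq=2108 B_ack=1336

1336 2108 2108 1336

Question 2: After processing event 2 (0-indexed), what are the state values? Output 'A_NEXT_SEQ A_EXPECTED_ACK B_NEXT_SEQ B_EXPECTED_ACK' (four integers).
After event 0: A_seq=1000 A_ack=2108 B_seq=2108 B_ack=1000
After event 1: A_seq=1062 A_ack=2108 B_seq=2108 B_ack=1062
After event 2: A_seq=1157 A_ack=2108 B_seq=2108 B_ack=1062

1157 2108 2108 1062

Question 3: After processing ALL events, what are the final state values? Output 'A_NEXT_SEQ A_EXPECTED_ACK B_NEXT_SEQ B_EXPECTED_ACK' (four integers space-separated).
Answer: 1336 2108 2108 1336

Derivation:
After event 0: A_seq=1000 A_ack=2108 B_seq=2108 B_ack=1000
After event 1: A_seq=1062 A_ack=2108 B_seq=2108 B_ack=1062
After event 2: A_seq=1157 A_ack=2108 B_seq=2108 B_ack=1062
After event 3: A_seq=1336 A_ack=2108 B_seq=2108 B_ack=1062
After event 4: A_seq=1336 A_ack=2108 B_seq=2108 B_ack=1336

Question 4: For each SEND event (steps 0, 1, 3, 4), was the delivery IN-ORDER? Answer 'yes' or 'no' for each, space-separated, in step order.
Answer: yes yes no yes

Derivation:
Step 0: SEND seq=2000 -> in-order
Step 1: SEND seq=1000 -> in-order
Step 3: SEND seq=1157 -> out-of-order
Step 4: SEND seq=1062 -> in-order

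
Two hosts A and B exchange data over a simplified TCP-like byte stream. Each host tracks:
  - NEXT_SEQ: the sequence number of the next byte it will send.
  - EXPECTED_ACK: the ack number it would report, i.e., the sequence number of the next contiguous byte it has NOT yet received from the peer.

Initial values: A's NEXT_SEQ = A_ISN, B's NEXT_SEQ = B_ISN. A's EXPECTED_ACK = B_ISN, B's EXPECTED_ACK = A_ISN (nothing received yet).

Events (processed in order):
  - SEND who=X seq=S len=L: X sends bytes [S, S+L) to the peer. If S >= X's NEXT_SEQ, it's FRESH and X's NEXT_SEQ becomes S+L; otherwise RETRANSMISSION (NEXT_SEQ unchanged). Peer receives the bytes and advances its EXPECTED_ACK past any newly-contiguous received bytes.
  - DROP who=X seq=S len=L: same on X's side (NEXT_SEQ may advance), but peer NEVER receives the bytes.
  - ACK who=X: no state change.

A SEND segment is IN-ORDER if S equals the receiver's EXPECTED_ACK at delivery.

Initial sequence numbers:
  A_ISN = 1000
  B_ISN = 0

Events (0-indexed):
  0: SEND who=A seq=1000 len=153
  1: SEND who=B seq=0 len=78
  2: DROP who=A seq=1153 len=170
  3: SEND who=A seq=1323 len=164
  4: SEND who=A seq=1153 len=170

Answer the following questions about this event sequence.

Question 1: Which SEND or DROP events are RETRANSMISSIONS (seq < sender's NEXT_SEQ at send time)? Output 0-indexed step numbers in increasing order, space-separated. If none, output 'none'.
Step 0: SEND seq=1000 -> fresh
Step 1: SEND seq=0 -> fresh
Step 2: DROP seq=1153 -> fresh
Step 3: SEND seq=1323 -> fresh
Step 4: SEND seq=1153 -> retransmit

Answer: 4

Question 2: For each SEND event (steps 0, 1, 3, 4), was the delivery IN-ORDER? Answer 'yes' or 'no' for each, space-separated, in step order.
Answer: yes yes no yes

Derivation:
Step 0: SEND seq=1000 -> in-order
Step 1: SEND seq=0 -> in-order
Step 3: SEND seq=1323 -> out-of-order
Step 4: SEND seq=1153 -> in-order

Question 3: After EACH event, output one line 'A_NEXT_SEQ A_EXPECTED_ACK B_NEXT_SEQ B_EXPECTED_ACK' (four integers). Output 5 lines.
1153 0 0 1153
1153 78 78 1153
1323 78 78 1153
1487 78 78 1153
1487 78 78 1487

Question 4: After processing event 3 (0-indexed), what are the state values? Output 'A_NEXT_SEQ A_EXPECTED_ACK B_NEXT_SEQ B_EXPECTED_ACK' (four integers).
After event 0: A_seq=1153 A_ack=0 B_seq=0 B_ack=1153
After event 1: A_seq=1153 A_ack=78 B_seq=78 B_ack=1153
After event 2: A_seq=1323 A_ack=78 B_seq=78 B_ack=1153
After event 3: A_seq=1487 A_ack=78 B_seq=78 B_ack=1153

1487 78 78 1153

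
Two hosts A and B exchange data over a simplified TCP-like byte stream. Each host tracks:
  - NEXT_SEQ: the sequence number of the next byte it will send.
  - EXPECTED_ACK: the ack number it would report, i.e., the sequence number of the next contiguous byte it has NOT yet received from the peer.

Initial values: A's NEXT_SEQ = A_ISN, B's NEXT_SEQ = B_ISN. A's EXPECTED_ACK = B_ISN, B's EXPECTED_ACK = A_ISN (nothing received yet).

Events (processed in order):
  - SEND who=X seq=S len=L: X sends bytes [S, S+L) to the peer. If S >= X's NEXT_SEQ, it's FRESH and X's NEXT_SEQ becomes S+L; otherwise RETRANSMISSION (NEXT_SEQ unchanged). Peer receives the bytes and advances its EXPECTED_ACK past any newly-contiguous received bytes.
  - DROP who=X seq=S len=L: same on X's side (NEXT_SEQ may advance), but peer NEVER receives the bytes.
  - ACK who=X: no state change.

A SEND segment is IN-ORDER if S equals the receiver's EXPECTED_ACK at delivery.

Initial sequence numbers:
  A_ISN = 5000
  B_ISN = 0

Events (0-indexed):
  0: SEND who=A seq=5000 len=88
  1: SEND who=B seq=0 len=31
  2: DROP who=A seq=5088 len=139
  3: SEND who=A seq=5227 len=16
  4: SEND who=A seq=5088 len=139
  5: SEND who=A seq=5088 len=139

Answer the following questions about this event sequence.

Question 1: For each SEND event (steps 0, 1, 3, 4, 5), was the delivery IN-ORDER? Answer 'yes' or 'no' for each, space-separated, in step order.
Step 0: SEND seq=5000 -> in-order
Step 1: SEND seq=0 -> in-order
Step 3: SEND seq=5227 -> out-of-order
Step 4: SEND seq=5088 -> in-order
Step 5: SEND seq=5088 -> out-of-order

Answer: yes yes no yes no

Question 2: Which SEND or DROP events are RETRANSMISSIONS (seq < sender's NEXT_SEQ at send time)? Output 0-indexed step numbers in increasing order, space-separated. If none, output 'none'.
Answer: 4 5

Derivation:
Step 0: SEND seq=5000 -> fresh
Step 1: SEND seq=0 -> fresh
Step 2: DROP seq=5088 -> fresh
Step 3: SEND seq=5227 -> fresh
Step 4: SEND seq=5088 -> retransmit
Step 5: SEND seq=5088 -> retransmit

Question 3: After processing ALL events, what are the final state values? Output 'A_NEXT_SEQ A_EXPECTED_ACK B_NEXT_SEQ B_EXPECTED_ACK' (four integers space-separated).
After event 0: A_seq=5088 A_ack=0 B_seq=0 B_ack=5088
After event 1: A_seq=5088 A_ack=31 B_seq=31 B_ack=5088
After event 2: A_seq=5227 A_ack=31 B_seq=31 B_ack=5088
After event 3: A_seq=5243 A_ack=31 B_seq=31 B_ack=5088
After event 4: A_seq=5243 A_ack=31 B_seq=31 B_ack=5243
After event 5: A_seq=5243 A_ack=31 B_seq=31 B_ack=5243

Answer: 5243 31 31 5243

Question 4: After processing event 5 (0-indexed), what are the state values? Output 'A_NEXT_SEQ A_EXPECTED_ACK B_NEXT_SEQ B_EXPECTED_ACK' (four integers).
After event 0: A_seq=5088 A_ack=0 B_seq=0 B_ack=5088
After event 1: A_seq=5088 A_ack=31 B_seq=31 B_ack=5088
After event 2: A_seq=5227 A_ack=31 B_seq=31 B_ack=5088
After event 3: A_seq=5243 A_ack=31 B_seq=31 B_ack=5088
After event 4: A_seq=5243 A_ack=31 B_seq=31 B_ack=5243
After event 5: A_seq=5243 A_ack=31 B_seq=31 B_ack=5243

5243 31 31 5243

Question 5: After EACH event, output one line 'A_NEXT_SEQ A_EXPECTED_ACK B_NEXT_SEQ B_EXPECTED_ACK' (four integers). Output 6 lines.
5088 0 0 5088
5088 31 31 5088
5227 31 31 5088
5243 31 31 5088
5243 31 31 5243
5243 31 31 5243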